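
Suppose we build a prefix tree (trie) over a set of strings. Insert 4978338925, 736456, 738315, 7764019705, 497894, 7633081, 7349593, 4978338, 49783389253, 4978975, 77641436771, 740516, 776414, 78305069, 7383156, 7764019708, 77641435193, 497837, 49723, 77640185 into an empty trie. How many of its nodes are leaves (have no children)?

16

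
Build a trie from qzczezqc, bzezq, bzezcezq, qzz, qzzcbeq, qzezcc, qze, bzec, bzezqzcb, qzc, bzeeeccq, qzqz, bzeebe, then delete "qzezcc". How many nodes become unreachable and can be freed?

Walk "qzezcc" from the leaf back toward the root, removing each node that no remaining word uses.
The suffix "zcc" (3 nodes) is used only by "qzezcc"; "qze" is itself a stored word, so pruning stops there.
Nodes removed: 3

3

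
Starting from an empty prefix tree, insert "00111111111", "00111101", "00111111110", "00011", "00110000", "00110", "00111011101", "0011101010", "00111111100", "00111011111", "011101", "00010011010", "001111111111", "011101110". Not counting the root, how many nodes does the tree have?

Count nodes per top-level branch (shared prefixes stored once):
  '0'-branch (00010011010, 00011, 00110, 00110000, 0011101010, 00111011101, 00111011111, 00111101, 00111111100, 00111111110, 00111111111, 001111111111, 011101, 011101110): 50 nodes
Sum: 50

50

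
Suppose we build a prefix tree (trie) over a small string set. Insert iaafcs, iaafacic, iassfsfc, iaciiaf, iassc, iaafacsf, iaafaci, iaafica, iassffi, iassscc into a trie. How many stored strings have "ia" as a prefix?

10

Walk to "ia"; the words in its subtree are exactly those with that prefix.
Words under "ia": iaafaci, iaafacic, iaafacsf, iaafcs, iaafica, iaciiaf, iassc, iassffi, iassfsfc, iassscc
Count: 10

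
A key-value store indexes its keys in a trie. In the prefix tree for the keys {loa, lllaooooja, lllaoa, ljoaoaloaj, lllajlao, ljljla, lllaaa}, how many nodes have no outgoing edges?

Leaves are exactly the stored words that no other stored word extends.
Those words: "ljljla", "ljoaoaloaj", "lllaaa", "lllajlao", "lllaoa", "lllaooooja", "loa"
Leaf count: 7

7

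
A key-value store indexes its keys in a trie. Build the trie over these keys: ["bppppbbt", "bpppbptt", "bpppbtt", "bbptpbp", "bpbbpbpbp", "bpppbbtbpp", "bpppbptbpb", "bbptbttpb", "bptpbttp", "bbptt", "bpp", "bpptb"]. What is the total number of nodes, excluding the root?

Trace insertions, counting only characters that open a new branch:
  "bppppbbt" → 8 new (b, p, p, p, p, b, b, t)
  "bpppbptt" → prefix "bppp" already present; 4 new (b, p, t, t)
  "bpppbtt" → prefix "bpppb" already present; 2 new (t, t)
  "bbptpbp" → prefix "b" already present; 6 new (b, p, t, p, b, p)
  "bpbbpbpbp" → prefix "bp" already present; 7 new (b, b, p, b, p, b, p)
  "bpppbbtbpp" → prefix "bpppb" already present; 5 new (b, t, b, p, p)
  "bpppbptbpb" → prefix "bpppbpt" already present; 3 new (b, p, b)
  "bbptbttpb" → prefix "bbpt" already present; 5 new (b, t, t, p, b)
  "bptpbttp" → prefix "bp" already present; 6 new (t, p, b, t, t, p)
  "bbptt" → prefix "bbpt" already present; 1 new (t)
  "bpp" → prefix "bpp" already present; 0 new (none)
  "bpptb" → prefix "bpp" already present; 2 new (t, b)
Total nodes = 8 + 4 + 2 + 6 + 7 + 5 + 3 + 5 + 6 + 1 + 0 + 2 = 49

49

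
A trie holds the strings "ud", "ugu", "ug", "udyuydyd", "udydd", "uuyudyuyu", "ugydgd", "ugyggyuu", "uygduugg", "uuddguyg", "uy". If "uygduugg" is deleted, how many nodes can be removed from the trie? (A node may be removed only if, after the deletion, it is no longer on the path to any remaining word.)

6

After clearing the end-marker at "uygduugg", prune upward until reaching a node still needed by another word.
The suffix "gduugg" (6 nodes) is used only by "uygduugg"; "uy" is itself a stored word, so pruning stops there.
Nodes removed: 6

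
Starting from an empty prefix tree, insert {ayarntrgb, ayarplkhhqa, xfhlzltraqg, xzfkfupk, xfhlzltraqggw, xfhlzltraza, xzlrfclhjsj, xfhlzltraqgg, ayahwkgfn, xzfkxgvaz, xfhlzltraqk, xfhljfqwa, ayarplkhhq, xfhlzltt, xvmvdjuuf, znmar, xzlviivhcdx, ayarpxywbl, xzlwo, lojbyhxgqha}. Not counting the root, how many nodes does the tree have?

Trace insertions, counting only characters that open a new branch:
  "ayarntrgb" → 9 new (a, y, a, r, n, t, r, g, b)
  "ayarplkhhqa" → prefix "ayar" already present; 7 new (p, l, k, h, h, q, a)
  "xfhlzltraqg" → 11 new (x, f, h, l, z, l, t, r, a, q, g)
  "xzfkfupk" → prefix "x" already present; 7 new (z, f, k, f, u, p, k)
  "xfhlzltraqggw" → prefix "xfhlzltraqg" already present; 2 new (g, w)
  "xfhlzltraza" → prefix "xfhlzltra" already present; 2 new (z, a)
  "xzlrfclhjsj" → prefix "xz" already present; 9 new (l, r, f, c, l, h, j, s, j)
  "xfhlzltraqgg" → prefix "xfhlzltraqgg" already present; 0 new (none)
  "ayahwkgfn" → prefix "aya" already present; 6 new (h, w, k, g, f, n)
  "xzfkxgvaz" → prefix "xzfk" already present; 5 new (x, g, v, a, z)
  "xfhlzltraqk" → prefix "xfhlzltraq" already present; 1 new (k)
  "xfhljfqwa" → prefix "xfhl" already present; 5 new (j, f, q, w, a)
  "ayarplkhhq" → prefix "ayarplkhhq" already present; 0 new (none)
  "xfhlzltt" → prefix "xfhlzlt" already present; 1 new (t)
  "xvmvdjuuf" → prefix "x" already present; 8 new (v, m, v, d, j, u, u, f)
  "znmar" → 5 new (z, n, m, a, r)
  "xzlviivhcdx" → prefix "xzl" already present; 8 new (v, i, i, v, h, c, d, x)
  "ayarpxywbl" → prefix "ayarp" already present; 5 new (x, y, w, b, l)
  "xzlwo" → prefix "xzl" already present; 2 new (w, o)
  "lojbyhxgqha" → 11 new (l, o, j, b, y, h, x, g, q, h, a)
Total nodes = 9 + 7 + 11 + 7 + 2 + 2 + 9 + 0 + 6 + 5 + 1 + 5 + 0 + 1 + 8 + 5 + 8 + 5 + 2 + 11 = 104

104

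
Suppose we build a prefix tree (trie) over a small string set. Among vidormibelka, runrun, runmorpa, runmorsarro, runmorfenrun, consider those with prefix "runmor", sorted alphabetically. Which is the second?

runmorpa

Words with prefix "runmor", in lexicographic order: "runmorfenrun", "runmorpa", "runmorsarro"
The 2nd is runmorpa.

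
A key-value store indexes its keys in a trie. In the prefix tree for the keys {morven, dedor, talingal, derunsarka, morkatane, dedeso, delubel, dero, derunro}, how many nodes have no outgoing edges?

A leaf is a node with no children — equivalently, the end of a word that is not a proper prefix of any other stored word.
Those words: "dedeso", "dedor", "delubel", "dero", "derunro", "derunsarka", "morkatane", "morven", "talingal"
Leaf count: 9

9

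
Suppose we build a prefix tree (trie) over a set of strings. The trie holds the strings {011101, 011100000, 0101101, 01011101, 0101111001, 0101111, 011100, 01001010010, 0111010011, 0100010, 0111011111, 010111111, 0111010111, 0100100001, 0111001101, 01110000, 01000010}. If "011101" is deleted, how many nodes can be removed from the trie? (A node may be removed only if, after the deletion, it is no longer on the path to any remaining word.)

A node on "011101"'s path can go only if nothing else ends at it or branches off below it.
Every node on "011101" is still needed (e.g. by "0111010011"), so nothing is freed.
Nodes removed: 0

0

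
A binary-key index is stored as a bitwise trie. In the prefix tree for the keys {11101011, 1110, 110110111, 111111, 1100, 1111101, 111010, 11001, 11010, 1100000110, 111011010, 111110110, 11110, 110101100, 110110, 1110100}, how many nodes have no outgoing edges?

Leaves are exactly the stored words that no other stored word extends.
Those words: "1100000110", "11001", "110101100", "110110111", "1110100", "11101011", "111011010", "11110", "111110110", "111111"
Leaf count: 10

10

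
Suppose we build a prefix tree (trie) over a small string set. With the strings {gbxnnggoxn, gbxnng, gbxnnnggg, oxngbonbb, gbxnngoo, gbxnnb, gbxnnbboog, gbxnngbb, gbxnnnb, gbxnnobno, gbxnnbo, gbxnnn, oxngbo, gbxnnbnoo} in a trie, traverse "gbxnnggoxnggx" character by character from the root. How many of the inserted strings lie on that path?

2

Check each prefix of "gbxnnggoxnggx" against the stored set — each match is an end-marker on the path.
Prefixes of the query that are stored words: "gbxnng", "gbxnnggoxn"
Count: 2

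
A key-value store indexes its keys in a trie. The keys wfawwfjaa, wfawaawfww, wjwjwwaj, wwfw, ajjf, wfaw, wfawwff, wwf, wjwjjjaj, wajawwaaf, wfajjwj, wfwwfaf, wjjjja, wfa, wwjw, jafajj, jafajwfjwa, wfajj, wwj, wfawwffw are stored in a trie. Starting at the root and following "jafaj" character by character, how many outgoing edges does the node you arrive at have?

Walk "jafaj" from the root, arriving at one node.
Distinct next characters after "jafaj": j, w.
That node has 2 child edges.

2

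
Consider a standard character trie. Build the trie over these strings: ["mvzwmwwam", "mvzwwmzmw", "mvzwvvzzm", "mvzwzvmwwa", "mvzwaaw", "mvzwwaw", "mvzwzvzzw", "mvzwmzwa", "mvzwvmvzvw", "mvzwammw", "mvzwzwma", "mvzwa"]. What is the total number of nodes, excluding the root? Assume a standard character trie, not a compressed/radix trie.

47

Insert word by word; a character creates a node only if that edge doesn't already exist:
  "mvzwmwwam" → 9 new (m, v, z, w, m, w, w, a, m)
  "mvzwwmzmw" → prefix "mvzw" already present; 5 new (w, m, z, m, w)
  "mvzwvvzzm" → prefix "mvzw" already present; 5 new (v, v, z, z, m)
  "mvzwzvmwwa" → prefix "mvzw" already present; 6 new (z, v, m, w, w, a)
  "mvzwaaw" → prefix "mvzw" already present; 3 new (a, a, w)
  "mvzwwaw" → prefix "mvzww" already present; 2 new (a, w)
  "mvzwzvzzw" → prefix "mvzwzv" already present; 3 new (z, z, w)
  "mvzwmzwa" → prefix "mvzwm" already present; 3 new (z, w, a)
  "mvzwvmvzvw" → prefix "mvzwv" already present; 5 new (m, v, z, v, w)
  "mvzwammw" → prefix "mvzwa" already present; 3 new (m, m, w)
  "mvzwzwma" → prefix "mvzwz" already present; 3 new (w, m, a)
  "mvzwa" → prefix "mvzwa" already present; 0 new (none)
Total nodes = 9 + 5 + 5 + 6 + 3 + 2 + 3 + 3 + 5 + 3 + 3 + 0 = 47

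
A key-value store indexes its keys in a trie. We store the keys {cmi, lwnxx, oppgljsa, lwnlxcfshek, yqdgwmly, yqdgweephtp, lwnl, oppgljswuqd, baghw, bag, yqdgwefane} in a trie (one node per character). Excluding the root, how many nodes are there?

Count nodes per top-level branch (shared prefixes stored once):
  'b'-branch (bag, baghw): 5 nodes
  'c'-branch (cmi): 3 nodes
  'l'-branch (lwnl, lwnlxcfshek, lwnxx): 13 nodes
  'o'-branch (oppgljsa, oppgljswuqd): 12 nodes
  'y'-branch (yqdgweephtp, yqdgwefane, yqdgwmly): 18 nodes
Sum: 51

51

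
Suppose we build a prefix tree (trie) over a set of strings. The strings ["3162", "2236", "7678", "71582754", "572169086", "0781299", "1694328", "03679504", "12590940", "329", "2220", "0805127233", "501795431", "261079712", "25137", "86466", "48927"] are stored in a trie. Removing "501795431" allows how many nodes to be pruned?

8

After clearing the end-marker at "501795431", prune upward until reaching a node still needed by another word.
The suffix "01795431" (8 nodes) is used only by "501795431"; the node for "5" still has the child "7", so pruning stops there.
Nodes removed: 8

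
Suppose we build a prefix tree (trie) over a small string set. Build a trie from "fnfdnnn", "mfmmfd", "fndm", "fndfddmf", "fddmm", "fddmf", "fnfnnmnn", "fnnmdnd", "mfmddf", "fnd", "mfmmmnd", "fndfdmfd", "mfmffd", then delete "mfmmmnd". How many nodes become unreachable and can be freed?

3

Walk "mfmmmnd" from the leaf back toward the root, removing each node that no remaining word uses.
The suffix "mnd" (3 nodes) is used only by "mfmmmnd"; the node for "mfmm" still has the child "f", so pruning stops there.
Nodes removed: 3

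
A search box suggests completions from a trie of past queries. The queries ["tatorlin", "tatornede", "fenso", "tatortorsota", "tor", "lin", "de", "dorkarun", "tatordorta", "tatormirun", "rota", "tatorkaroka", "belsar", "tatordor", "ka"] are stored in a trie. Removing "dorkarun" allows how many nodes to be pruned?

7

After clearing the end-marker at "dorkarun", prune upward until reaching a node still needed by another word.
The suffix "orkarun" (7 nodes) is used only by "dorkarun"; the node for "d" still has the child "e", so pruning stops there.
Nodes removed: 7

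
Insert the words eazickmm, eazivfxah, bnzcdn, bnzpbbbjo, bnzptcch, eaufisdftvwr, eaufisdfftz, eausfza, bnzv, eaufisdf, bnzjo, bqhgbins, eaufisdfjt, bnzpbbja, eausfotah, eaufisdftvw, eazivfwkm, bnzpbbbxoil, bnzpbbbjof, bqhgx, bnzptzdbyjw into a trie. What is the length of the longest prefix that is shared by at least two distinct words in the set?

11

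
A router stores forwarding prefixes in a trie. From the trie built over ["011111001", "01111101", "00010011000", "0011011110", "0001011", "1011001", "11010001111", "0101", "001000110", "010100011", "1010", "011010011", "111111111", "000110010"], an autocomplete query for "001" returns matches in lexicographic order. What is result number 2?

Filter for "001…" and sort: "001000110", "0011011110"
Position 2: 0011011110

0011011110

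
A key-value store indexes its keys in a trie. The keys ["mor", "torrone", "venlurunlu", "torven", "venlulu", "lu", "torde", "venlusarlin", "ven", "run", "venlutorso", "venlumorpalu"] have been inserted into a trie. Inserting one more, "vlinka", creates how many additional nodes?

Walking "vlinka" from the root, the first 1 characters ("v") follow existing edges; "l" is the first miss.
New nodes needed: |"vlinka"| − 1 = 6 − 1 = 5.

5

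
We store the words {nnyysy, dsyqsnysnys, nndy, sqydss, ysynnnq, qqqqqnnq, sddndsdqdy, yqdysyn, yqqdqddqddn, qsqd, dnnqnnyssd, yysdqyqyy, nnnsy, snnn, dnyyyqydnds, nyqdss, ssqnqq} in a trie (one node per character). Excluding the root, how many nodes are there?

Trace insertions, counting only characters that open a new branch:
  "nnyysy" → 6 new (n, n, y, y, s, y)
  "dsyqsnysnys" → 11 new (d, s, y, q, s, n, y, s, n, y, s)
  "nndy" → prefix "nn" already present; 2 new (d, y)
  "sqydss" → 6 new (s, q, y, d, s, s)
  "ysynnnq" → 7 new (y, s, y, n, n, n, q)
  "qqqqqnnq" → 8 new (q, q, q, q, q, n, n, q)
  "sddndsdqdy" → prefix "s" already present; 9 new (d, d, n, d, s, d, q, d, y)
  "yqdysyn" → prefix "y" already present; 6 new (q, d, y, s, y, n)
  "yqqdqddqddn" → prefix "yq" already present; 9 new (q, d, q, d, d, q, d, d, n)
  "qsqd" → prefix "q" already present; 3 new (s, q, d)
  "dnnqnnyssd" → prefix "d" already present; 9 new (n, n, q, n, n, y, s, s, d)
  "yysdqyqyy" → prefix "y" already present; 8 new (y, s, d, q, y, q, y, y)
  "nnnsy" → prefix "nn" already present; 3 new (n, s, y)
  "snnn" → prefix "s" already present; 3 new (n, n, n)
  "dnyyyqydnds" → prefix "dn" already present; 9 new (y, y, y, q, y, d, n, d, s)
  "nyqdss" → prefix "n" already present; 5 new (y, q, d, s, s)
  "ssqnqq" → prefix "s" already present; 5 new (s, q, n, q, q)
Total nodes = 6 + 11 + 2 + 6 + 7 + 8 + 9 + 6 + 9 + 3 + 9 + 8 + 3 + 3 + 9 + 5 + 5 = 109

109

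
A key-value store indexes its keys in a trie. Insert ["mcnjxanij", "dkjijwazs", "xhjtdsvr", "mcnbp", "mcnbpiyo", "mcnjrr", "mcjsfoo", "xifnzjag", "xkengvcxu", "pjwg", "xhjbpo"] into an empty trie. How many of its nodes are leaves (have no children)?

Leaves are exactly the stored words that no other stored word extends.
Those words: "dkjijwazs", "mcjsfoo", "mcnbpiyo", "mcnjrr", "mcnjxanij", "pjwg", "xhjbpo", "xhjtdsvr", "xifnzjag", "xkengvcxu"
Leaf count: 10

10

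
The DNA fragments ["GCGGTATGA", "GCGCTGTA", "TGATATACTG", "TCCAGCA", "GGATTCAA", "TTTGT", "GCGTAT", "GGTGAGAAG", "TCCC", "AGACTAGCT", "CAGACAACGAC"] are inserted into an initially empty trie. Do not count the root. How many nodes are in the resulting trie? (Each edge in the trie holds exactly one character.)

72

Count nodes per top-level branch (shared prefixes stored once):
  'A'-branch (AGACTAGCT): 9 nodes
  'C'-branch (CAGACAACGAC): 11 nodes
  'G'-branch (GCGCTGTA, GCGGTATGA, GCGTAT, GGATTCAA, GGTGAGAAG): 31 nodes
  'T'-branch (TCCAGCA, TCCC, TGATATACTG, TTTGT): 21 nodes
Sum: 72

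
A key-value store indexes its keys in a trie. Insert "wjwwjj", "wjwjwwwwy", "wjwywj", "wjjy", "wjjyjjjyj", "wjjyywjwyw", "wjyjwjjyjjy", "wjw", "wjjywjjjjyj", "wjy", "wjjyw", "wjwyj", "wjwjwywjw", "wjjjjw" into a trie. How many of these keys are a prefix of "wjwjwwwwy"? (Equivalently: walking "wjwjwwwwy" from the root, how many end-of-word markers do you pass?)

2

Traverse "wjwjwwwwy" character by character; count nodes along the way that are marked as word ends.
Prefixes of the query that are stored words: "wjw", "wjwjwwwwy"
Count: 2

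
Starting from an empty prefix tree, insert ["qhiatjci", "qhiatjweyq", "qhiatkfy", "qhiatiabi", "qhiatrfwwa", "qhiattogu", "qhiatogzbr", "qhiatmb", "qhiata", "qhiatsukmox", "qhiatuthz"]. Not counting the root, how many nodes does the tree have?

For each word, the new-node count is its length minus the longest prefix already in the trie:
  "qhiatjci" → 8 new (q, h, i, a, t, j, c, i)
  "qhiatjweyq" → prefix "qhiatj" already present; 4 new (w, e, y, q)
  "qhiatkfy" → prefix "qhiat" already present; 3 new (k, f, y)
  "qhiatiabi" → prefix "qhiat" already present; 4 new (i, a, b, i)
  "qhiatrfwwa" → prefix "qhiat" already present; 5 new (r, f, w, w, a)
  "qhiattogu" → prefix "qhiat" already present; 4 new (t, o, g, u)
  "qhiatogzbr" → prefix "qhiat" already present; 5 new (o, g, z, b, r)
  "qhiatmb" → prefix "qhiat" already present; 2 new (m, b)
  "qhiata" → prefix "qhiat" already present; 1 new (a)
  "qhiatsukmox" → prefix "qhiat" already present; 6 new (s, u, k, m, o, x)
  "qhiatuthz" → prefix "qhiat" already present; 4 new (u, t, h, z)
Total nodes = 8 + 4 + 3 + 4 + 5 + 4 + 5 + 2 + 1 + 6 + 4 = 46

46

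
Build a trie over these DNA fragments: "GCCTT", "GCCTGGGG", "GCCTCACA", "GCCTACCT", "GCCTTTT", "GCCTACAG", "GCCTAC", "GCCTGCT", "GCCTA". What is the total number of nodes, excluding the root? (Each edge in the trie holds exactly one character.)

23

Trie structure (* marks end of a word):
(root)
└─ G
   └─ C
      └─ C
         └─ T
            ├─ A *
            │  └─ C *
            │     ├─ A
            │     │  └─ G *
            │     └─ C
            │        └─ T *
            ├─ C
            │  └─ A
            │     └─ C
            │        └─ A *
            ├─ G
            │  ├─ C
            │  │  └─ T *
            │  └─ G
            │     └─ G
            │        └─ G *
            └─ T *
               └─ T
                  └─ T *
Counting every labelled node above: 23.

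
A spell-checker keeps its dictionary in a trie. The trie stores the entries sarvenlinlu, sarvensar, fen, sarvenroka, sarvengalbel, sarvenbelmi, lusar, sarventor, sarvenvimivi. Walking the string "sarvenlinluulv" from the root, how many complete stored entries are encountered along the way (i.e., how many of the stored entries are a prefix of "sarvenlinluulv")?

Traverse "sarvenlinluulv" character by character; count nodes along the way that are marked as word ends.
Prefixes of the query that are stored words: "sarvenlinlu"
Count: 1

1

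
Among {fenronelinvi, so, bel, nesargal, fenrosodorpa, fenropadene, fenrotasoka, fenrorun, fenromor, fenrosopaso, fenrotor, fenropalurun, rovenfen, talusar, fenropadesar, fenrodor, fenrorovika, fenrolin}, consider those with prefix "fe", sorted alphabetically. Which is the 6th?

Filter for "fe…" and sort: "fenrodor", "fenrolin", "fenromor", "fenronelinvi", "fenropadene", "fenropadesar", "fenropalurun", "fenrorovika", "fenrorun", "fenrosodorpa", "fenrosopaso", "fenrotasoka", "fenrotor"
Position 6: fenropadesar

fenropadesar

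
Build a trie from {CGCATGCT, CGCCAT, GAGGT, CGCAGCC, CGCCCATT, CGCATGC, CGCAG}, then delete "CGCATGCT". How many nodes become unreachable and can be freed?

1

Walk "CGCATGCT" from the leaf back toward the root, removing each node that no remaining word uses.
The suffix "T" (1 node) is used only by "CGCATGCT"; "CGCATGC" is itself a stored word, so pruning stops there.
Nodes removed: 1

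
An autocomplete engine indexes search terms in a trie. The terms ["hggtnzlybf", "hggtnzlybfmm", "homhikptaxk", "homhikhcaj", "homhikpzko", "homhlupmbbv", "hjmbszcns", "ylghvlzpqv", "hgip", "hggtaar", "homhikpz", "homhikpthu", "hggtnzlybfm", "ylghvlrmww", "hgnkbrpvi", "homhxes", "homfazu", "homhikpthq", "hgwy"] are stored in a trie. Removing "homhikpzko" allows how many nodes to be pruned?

2

A node on "homhikpzko"'s path can go only if nothing else ends at it or branches off below it.
The suffix "ko" (2 nodes) is used only by "homhikpzko"; "homhikpz" is itself a stored word, so pruning stops there.
Nodes removed: 2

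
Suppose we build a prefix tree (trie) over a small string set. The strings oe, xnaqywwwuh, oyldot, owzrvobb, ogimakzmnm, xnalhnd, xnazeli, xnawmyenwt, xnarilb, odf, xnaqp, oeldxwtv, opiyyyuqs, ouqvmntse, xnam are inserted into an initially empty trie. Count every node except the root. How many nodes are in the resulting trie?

78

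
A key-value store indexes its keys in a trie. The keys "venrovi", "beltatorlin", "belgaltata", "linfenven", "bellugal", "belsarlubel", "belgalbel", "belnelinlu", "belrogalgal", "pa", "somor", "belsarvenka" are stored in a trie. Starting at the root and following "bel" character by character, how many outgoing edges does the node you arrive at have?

Follow the path "bel" to its node, then look at its outgoing edges.
Distinct next characters after "bel": g, l, n, r, s, t.
That node has 6 child edges.

6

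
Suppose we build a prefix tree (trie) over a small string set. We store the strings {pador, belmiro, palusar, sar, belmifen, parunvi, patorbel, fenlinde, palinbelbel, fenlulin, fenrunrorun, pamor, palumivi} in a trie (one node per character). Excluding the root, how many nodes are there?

Count nodes per top-level branch (shared prefixes stored once):
  'b'-branch (belmifen, belmiro): 10 nodes
  'f'-branch (fenlinde, fenlulin, fenrunrorun): 20 nodes
  'p'-branch (pador, palinbelbel, palumivi, palusar, pamor, parunvi, patorbel): 36 nodes
  's'-branch (sar): 3 nodes
Sum: 69

69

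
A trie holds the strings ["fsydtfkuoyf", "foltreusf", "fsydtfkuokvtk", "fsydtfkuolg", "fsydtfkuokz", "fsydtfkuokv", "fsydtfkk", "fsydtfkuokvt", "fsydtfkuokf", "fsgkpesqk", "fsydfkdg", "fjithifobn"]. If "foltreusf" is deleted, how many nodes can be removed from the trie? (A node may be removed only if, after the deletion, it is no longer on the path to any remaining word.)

A node on "foltreusf"'s path can go only if nothing else ends at it or branches off below it.
The suffix "oltreusf" (8 nodes) is used only by "foltreusf"; the node for "f" still has the child "s", so pruning stops there.
Nodes removed: 8

8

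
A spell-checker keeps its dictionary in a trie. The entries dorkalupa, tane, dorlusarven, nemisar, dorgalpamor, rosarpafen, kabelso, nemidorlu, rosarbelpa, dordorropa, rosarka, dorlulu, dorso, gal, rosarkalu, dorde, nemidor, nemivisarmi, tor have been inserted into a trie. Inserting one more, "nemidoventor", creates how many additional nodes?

6

Walking "nemidoventor" from the root, the first 6 characters ("nemido") follow existing edges; "v" is the first miss.
So 12 − 6 = 6 new nodes.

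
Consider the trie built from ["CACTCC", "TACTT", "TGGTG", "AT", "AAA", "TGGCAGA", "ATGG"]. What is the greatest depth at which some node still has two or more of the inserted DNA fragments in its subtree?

3

Look for the deepest trie node that still has at least two words in its subtree.
"TGGCAGA" and "TGGTG" agree on "TGG" (3 characters) before diverging; nothing deeper is shared.
Longest shared-prefix length: 3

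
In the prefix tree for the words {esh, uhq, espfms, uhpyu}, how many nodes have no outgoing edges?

4

A leaf is a node with no children — equivalently, the end of a word that is not a proper prefix of any other stored word.
Those words: "esh", "espfms", "uhpyu", "uhq"
Leaf count: 4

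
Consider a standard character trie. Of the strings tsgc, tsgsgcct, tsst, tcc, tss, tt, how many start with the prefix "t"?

6

Filter for entries beginning with "t":
Words under "t": tcc, tsgc, tsgsgcct, tss, tsst, tt
Count: 6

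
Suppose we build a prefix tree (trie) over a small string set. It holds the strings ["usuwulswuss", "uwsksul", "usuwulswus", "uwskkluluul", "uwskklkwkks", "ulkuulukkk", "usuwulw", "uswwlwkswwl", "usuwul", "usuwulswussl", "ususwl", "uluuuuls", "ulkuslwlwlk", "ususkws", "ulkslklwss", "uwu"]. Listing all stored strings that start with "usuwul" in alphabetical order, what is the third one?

usuwulswuss

DFS of the "usuwul" subtree visits, in order: "usuwul", "usuwulswus", "usuwulswuss", "usuwulswussl", "usuwulw"
Position 3: usuwulswuss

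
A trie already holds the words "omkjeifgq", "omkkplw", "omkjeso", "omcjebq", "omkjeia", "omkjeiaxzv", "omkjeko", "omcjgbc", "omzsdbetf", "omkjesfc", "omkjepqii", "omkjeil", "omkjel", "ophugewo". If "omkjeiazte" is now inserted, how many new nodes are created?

3

Walking "omkjeiazte" from the root, the first 7 characters ("omkjeia") follow existing edges; "z" is the first miss.
Each of the 3 remaining characters creates one node.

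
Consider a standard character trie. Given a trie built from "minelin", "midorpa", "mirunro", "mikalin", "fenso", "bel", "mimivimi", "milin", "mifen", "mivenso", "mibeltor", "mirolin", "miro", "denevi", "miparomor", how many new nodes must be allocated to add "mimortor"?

5

"mim" is already a path in the trie; the remaining "ortor" must be added.
Each of the 5 remaining characters creates one node.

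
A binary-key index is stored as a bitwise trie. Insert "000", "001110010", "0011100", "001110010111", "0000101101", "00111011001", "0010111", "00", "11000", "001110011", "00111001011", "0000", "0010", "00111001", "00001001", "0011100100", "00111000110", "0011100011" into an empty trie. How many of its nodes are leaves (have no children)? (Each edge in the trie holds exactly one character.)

9

A leaf is a node with no children — equivalently, the end of a word that is not a proper prefix of any other stored word.
Those words: "00001001", "0000101101", "0010111", "00111000110", "0011100100", "001110010111", "001110011", "00111011001", "11000"
Leaf count: 9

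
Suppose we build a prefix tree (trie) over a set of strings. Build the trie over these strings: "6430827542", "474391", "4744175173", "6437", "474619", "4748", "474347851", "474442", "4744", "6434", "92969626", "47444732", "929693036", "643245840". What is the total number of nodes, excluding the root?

57

Count nodes per top-level branch (shared prefixes stored once):
  '4'-branch (474347851, 474391, 4744, 4744175173, 474442, 47444732, 474619, 4748): 27 nodes
  '6'-branch (6430827542, 643245840, 6434, 6437): 18 nodes
  '9'-branch (929693036, 92969626): 12 nodes
Sum: 57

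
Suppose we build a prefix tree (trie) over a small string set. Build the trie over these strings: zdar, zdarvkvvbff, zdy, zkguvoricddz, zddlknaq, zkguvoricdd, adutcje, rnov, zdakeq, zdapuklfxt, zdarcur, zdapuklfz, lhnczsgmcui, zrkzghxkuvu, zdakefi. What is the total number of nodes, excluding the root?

Count nodes per top-level branch (shared prefixes stored once):
  'a'-branch (adutcje): 7 nodes
  'l'-branch (lhnczsgmcui): 11 nodes
  'r'-branch (rnov): 4 nodes
  'z'-branch (zdakefi, zdakeq, zdapuklfxt, zdapuklfz, zdar, zdarcur, zdarvkvvbff, zddlknaq, zdy, zkguvoricdd, zkguvoricddz, zrkzghxkuvu): 55 nodes
Sum: 77

77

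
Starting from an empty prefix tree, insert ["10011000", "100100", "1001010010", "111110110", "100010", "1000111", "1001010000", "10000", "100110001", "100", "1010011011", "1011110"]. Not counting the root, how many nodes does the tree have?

44

For each word, the new-node count is its length minus the longest prefix already in the trie:
  "10011000" → 8 new (1, 0, 0, 1, 1, 0, 0, 0)
  "100100" → prefix "1001" already present; 2 new (0, 0)
  "1001010010" → prefix "10010" already present; 5 new (1, 0, 0, 1, 0)
  "111110110" → prefix "1" already present; 8 new (1, 1, 1, 1, 0, 1, 1, 0)
  "100010" → prefix "100" already present; 3 new (0, 1, 0)
  "1000111" → prefix "10001" already present; 2 new (1, 1)
  "1001010000" → prefix "10010100" already present; 2 new (0, 0)
  "10000" → prefix "1000" already present; 1 new (0)
  "100110001" → prefix "10011000" already present; 1 new (1)
  "100" → prefix "100" already present; 0 new (none)
  "1010011011" → prefix "10" already present; 8 new (1, 0, 0, 1, 1, 0, 1, 1)
  "1011110" → prefix "101" already present; 4 new (1, 1, 1, 0)
Total nodes = 8 + 2 + 5 + 8 + 3 + 2 + 2 + 1 + 1 + 0 + 8 + 4 = 44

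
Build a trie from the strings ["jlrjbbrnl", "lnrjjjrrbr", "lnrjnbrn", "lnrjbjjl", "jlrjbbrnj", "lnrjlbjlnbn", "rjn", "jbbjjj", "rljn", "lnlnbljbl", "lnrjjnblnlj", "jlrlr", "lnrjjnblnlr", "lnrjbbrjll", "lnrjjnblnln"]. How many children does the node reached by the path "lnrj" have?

4

Walk "lnrj" from the root, arriving at one node.
Characters that immediately follow "lnrj" among the stored strings: {b, j, l, n}.
That node has 4 child edges.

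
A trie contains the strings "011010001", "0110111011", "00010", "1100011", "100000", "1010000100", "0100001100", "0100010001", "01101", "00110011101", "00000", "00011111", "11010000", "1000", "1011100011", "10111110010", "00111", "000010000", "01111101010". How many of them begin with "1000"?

2

Walk to "1000"; the words in its subtree are exactly those with that prefix.
Matches: "1000", "100000"
Count: 2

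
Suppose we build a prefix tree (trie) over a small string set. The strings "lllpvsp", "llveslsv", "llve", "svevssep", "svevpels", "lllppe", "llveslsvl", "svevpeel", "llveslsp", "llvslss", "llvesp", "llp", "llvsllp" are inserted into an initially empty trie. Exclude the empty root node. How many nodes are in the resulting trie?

Count nodes per top-level branch (shared prefixes stored once):
  'l'-branch (lllppe, lllpvsp, llp, llve, llveslsp, llveslsv, llveslsvl, llvesp, llvsllp, llvslss): 25 nodes
  's'-branch (svevpeel, svevpels, svevssep): 14 nodes
Sum: 39

39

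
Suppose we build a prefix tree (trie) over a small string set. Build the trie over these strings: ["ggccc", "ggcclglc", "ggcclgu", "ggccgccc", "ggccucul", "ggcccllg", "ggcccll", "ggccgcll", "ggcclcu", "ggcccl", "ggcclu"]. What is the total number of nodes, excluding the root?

Insert word by word; a character creates a node only if that edge doesn't already exist:
  "ggccc" → 5 new (g, g, c, c, c)
  "ggcclglc" → prefix "ggcc" already present; 4 new (l, g, l, c)
  "ggcclgu" → prefix "ggcclg" already present; 1 new (u)
  "ggccgccc" → prefix "ggcc" already present; 4 new (g, c, c, c)
  "ggccucul" → prefix "ggcc" already present; 4 new (u, c, u, l)
  "ggcccllg" → prefix "ggccc" already present; 3 new (l, l, g)
  "ggcccll" → prefix "ggcccll" already present; 0 new (none)
  "ggccgcll" → prefix "ggccgc" already present; 2 new (l, l)
  "ggcclcu" → prefix "ggccl" already present; 2 new (c, u)
  "ggcccl" → prefix "ggcccl" already present; 0 new (none)
  "ggcclu" → prefix "ggccl" already present; 1 new (u)
Total nodes = 5 + 4 + 1 + 4 + 4 + 3 + 0 + 2 + 2 + 0 + 1 = 26

26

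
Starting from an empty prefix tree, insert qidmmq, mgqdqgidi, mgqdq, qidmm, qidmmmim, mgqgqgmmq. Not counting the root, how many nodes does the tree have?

For each word, the new-node count is its length minus the longest prefix already in the trie:
  "qidmmq" → 6 new (q, i, d, m, m, q)
  "mgqdqgidi" → 9 new (m, g, q, d, q, g, i, d, i)
  "mgqdq" → prefix "mgqdq" already present; 0 new (none)
  "qidmm" → prefix "qidmm" already present; 0 new (none)
  "qidmmmim" → prefix "qidmm" already present; 3 new (m, i, m)
  "mgqgqgmmq" → prefix "mgq" already present; 6 new (g, q, g, m, m, q)
Total nodes = 6 + 9 + 0 + 0 + 3 + 6 = 24

24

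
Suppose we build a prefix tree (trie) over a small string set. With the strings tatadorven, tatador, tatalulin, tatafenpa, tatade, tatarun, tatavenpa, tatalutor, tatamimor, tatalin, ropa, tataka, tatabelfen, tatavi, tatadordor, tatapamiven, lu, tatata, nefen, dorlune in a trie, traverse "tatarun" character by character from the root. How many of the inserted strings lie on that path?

1

Check each prefix of "tatarun" against the stored set — each match is an end-marker on the path.
Prefixes of the query that are stored words: "tatarun"
Count: 1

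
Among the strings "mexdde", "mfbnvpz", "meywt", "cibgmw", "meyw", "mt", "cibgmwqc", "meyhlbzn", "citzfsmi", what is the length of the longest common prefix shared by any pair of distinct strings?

6

Look for the deepest trie node that still has at least two words in its subtree.
e.g. "cibgmw" and "cibgmwqc" share the prefix "cibgmw" of length 6; no pair shares a longer one.
Longest shared-prefix length: 6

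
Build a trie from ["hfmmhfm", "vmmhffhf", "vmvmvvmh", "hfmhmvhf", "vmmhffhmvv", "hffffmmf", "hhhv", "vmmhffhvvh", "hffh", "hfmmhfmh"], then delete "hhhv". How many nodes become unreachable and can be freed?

After clearing the end-marker at "hhhv", prune upward until reaching a node still needed by another word.
The suffix "hhv" (3 nodes) is used only by "hhhv"; the node for "h" still has the child "f", so pruning stops there.
Nodes removed: 3

3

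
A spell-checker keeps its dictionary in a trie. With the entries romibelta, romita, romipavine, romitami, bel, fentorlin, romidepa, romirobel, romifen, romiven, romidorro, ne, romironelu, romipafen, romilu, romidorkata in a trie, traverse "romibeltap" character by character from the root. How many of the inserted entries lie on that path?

Check each prefix of "romibeltap" against the stored set — each match is an end-marker on the path.
Prefixes of the query that are stored words: "romibelta"
Count: 1

1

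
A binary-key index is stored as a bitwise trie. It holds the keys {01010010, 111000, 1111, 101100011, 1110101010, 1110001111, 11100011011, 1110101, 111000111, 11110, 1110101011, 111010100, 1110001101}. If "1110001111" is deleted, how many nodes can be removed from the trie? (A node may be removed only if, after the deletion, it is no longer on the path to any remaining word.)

A node on "1110001111"'s path can go only if nothing else ends at it or branches off below it.
The suffix "1" (1 node) is used only by "1110001111"; "111000111" is itself a stored word, so pruning stops there.
Nodes removed: 1

1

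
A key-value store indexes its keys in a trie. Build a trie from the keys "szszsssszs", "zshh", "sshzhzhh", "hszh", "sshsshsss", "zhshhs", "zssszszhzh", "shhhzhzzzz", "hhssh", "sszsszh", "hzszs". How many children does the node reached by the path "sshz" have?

1

Walk "sshz" from the root, arriving at one node.
Characters that immediately follow "sshz" among the stored strings: {h}.
That node has 1 child edge.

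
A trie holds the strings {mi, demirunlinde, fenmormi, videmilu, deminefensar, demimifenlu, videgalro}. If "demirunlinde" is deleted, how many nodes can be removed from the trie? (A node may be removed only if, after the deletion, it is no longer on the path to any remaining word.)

Walk "demirunlinde" from the leaf back toward the root, removing each node that no remaining word uses.
The suffix "runlinde" (8 nodes) is used only by "demirunlinde"; the node for "demi" still has the child "n", so pruning stops there.
Nodes removed: 8

8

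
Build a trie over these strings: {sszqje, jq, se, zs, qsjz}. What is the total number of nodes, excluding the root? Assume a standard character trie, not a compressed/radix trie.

Count nodes per top-level branch (shared prefixes stored once):
  'j'-branch (jq): 2 nodes
  'q'-branch (qsjz): 4 nodes
  's'-branch (se, sszqje): 7 nodes
  'z'-branch (zs): 2 nodes
Sum: 15

15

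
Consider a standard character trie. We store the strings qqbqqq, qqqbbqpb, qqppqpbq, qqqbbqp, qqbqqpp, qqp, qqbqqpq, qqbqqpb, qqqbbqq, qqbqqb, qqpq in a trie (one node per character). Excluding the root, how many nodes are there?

For each word, the new-node count is its length minus the longest prefix already in the trie:
  "qqbqqq" → 6 new (q, q, b, q, q, q)
  "qqqbbqpb" → prefix "qq" already present; 6 new (q, b, b, q, p, b)
  "qqppqpbq" → prefix "qq" already present; 6 new (p, p, q, p, b, q)
  "qqqbbqp" → prefix "qqqbbqp" already present; 0 new (none)
  "qqbqqpp" → prefix "qqbqq" already present; 2 new (p, p)
  "qqp" → prefix "qqp" already present; 0 new (none)
  "qqbqqpq" → prefix "qqbqqp" already present; 1 new (q)
  "qqbqqpb" → prefix "qqbqqp" already present; 1 new (b)
  "qqqbbqq" → prefix "qqqbbq" already present; 1 new (q)
  "qqbqqb" → prefix "qqbqq" already present; 1 new (b)
  "qqpq" → prefix "qqp" already present; 1 new (q)
Total nodes = 6 + 6 + 6 + 0 + 2 + 0 + 1 + 1 + 1 + 1 + 1 = 25

25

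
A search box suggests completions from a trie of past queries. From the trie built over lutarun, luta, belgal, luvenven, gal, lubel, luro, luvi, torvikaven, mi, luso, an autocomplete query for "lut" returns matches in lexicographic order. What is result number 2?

Filter for "lut…" and sort: "luta", "lutarun"
The 2nd is lutarun.

lutarun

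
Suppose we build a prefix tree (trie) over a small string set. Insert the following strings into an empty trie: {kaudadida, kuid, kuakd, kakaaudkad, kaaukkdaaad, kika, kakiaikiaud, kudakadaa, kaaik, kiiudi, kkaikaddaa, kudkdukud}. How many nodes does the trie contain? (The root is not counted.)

Insert word by word; a character creates a node only if that edge doesn't already exist:
  "kaudadida" → 9 new (k, a, u, d, a, d, i, d, a)
  "kuid" → prefix "k" already present; 3 new (u, i, d)
  "kuakd" → prefix "ku" already present; 3 new (a, k, d)
  "kakaaudkad" → prefix "ka" already present; 8 new (k, a, a, u, d, k, a, d)
  "kaaukkdaaad" → prefix "ka" already present; 9 new (a, u, k, k, d, a, a, a, d)
  "kika" → prefix "k" already present; 3 new (i, k, a)
  "kakiaikiaud" → prefix "kak" already present; 8 new (i, a, i, k, i, a, u, d)
  "kudakadaa" → prefix "ku" already present; 7 new (d, a, k, a, d, a, a)
  "kaaik" → prefix "kaa" already present; 2 new (i, k)
  "kiiudi" → prefix "ki" already present; 4 new (i, u, d, i)
  "kkaikaddaa" → prefix "k" already present; 9 new (k, a, i, k, a, d, d, a, a)
  "kudkdukud" → prefix "kud" already present; 6 new (k, d, u, k, u, d)
Total nodes = 9 + 3 + 3 + 8 + 9 + 3 + 8 + 7 + 2 + 4 + 9 + 6 = 71

71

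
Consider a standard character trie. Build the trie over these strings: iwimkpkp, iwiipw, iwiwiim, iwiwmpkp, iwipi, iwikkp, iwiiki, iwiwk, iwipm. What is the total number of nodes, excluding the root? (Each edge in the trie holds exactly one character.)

28

Trie structure (* marks end of a word):
(root)
└─ i
   └─ w
      └─ i
         ├─ i
         │  ├─ k
         │  │  └─ i *
         │  └─ p
         │     └─ w *
         ├─ k
         │  └─ k
         │     └─ p *
         ├─ m
         │  └─ k
         │     └─ p
         │        └─ k
         │           └─ p *
         ├─ p
         │  ├─ i *
         │  └─ m *
         └─ w
            ├─ i
            │  └─ i
            │     └─ m *
            ├─ k *
            └─ m
               └─ p
                  └─ k
                     └─ p *
Counting every labelled node above: 28.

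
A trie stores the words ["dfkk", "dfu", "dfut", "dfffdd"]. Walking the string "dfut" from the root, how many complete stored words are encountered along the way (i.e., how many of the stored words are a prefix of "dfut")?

2

Check each prefix of "dfut" against the stored set — each match is an end-marker on the path.
Prefixes of the query that are stored words: "dfu", "dfut"
Count: 2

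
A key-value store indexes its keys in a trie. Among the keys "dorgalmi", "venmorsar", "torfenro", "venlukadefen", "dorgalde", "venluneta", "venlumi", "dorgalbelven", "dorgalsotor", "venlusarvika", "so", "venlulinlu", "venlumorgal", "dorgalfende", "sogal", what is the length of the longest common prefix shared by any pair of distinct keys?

6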